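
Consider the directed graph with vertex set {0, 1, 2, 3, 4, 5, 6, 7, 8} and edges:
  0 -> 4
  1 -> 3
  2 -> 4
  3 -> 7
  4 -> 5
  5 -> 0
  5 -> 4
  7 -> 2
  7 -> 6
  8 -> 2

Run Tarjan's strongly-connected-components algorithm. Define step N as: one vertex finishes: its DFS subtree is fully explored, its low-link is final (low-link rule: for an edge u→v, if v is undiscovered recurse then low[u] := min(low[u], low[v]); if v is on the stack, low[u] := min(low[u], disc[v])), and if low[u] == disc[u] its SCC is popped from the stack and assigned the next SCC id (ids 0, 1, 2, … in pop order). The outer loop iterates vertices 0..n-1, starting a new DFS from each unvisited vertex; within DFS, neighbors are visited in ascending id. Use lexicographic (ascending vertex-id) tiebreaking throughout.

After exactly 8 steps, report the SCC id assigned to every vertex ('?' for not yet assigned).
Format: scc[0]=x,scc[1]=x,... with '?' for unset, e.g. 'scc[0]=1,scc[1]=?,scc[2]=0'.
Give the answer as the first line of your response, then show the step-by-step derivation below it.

scc[0]=0,scc[1]=5,scc[2]=1,scc[3]=4,scc[4]=0,scc[5]=0,scc[6]=2,scc[7]=3,scc[8]=?

step 1: low=(low[0]=0,low[1]=?,low[2]=?,low[3]=?,low[4]=1,low[5]=0,low[6]=?,low[7]=?,low[8]=?); scc=(scc[0]=?,scc[1]=?,scc[2]=?,scc[3]=?,scc[4]=?,scc[5]=?,scc[6]=?,scc[7]=?,scc[8]=?)
step 2: low=(low[0]=0,low[1]=?,low[2]=?,low[3]=?,low[4]=0,low[5]=0,low[6]=?,low[7]=?,low[8]=?); scc=(scc[0]=?,scc[1]=?,scc[2]=?,scc[3]=?,scc[4]=?,scc[5]=?,scc[6]=?,scc[7]=?,scc[8]=?)
step 3: low=(low[0]=0,low[1]=?,low[2]=?,low[3]=?,low[4]=0,low[5]=0,low[6]=?,low[7]=?,low[8]=?); scc=(scc[0]=0,scc[1]=?,scc[2]=?,scc[3]=?,scc[4]=0,scc[5]=0,scc[6]=?,scc[7]=?,scc[8]=?)
step 4: low=(low[0]=0,low[1]=3,low[2]=6,low[3]=4,low[4]=0,low[5]=0,low[6]=?,low[7]=5,low[8]=?); scc=(scc[0]=0,scc[1]=?,scc[2]=1,scc[3]=?,scc[4]=0,scc[5]=0,scc[6]=?,scc[7]=?,scc[8]=?)
step 5: low=(low[0]=0,low[1]=3,low[2]=6,low[3]=4,low[4]=0,low[5]=0,low[6]=7,low[7]=5,low[8]=?); scc=(scc[0]=0,scc[1]=?,scc[2]=1,scc[3]=?,scc[4]=0,scc[5]=0,scc[6]=2,scc[7]=?,scc[8]=?)
step 6: low=(low[0]=0,low[1]=3,low[2]=6,low[3]=4,low[4]=0,low[5]=0,low[6]=7,low[7]=5,low[8]=?); scc=(scc[0]=0,scc[1]=?,scc[2]=1,scc[3]=?,scc[4]=0,scc[5]=0,scc[6]=2,scc[7]=3,scc[8]=?)
step 7: low=(low[0]=0,low[1]=3,low[2]=6,low[3]=4,low[4]=0,low[5]=0,low[6]=7,low[7]=5,low[8]=?); scc=(scc[0]=0,scc[1]=?,scc[2]=1,scc[3]=4,scc[4]=0,scc[5]=0,scc[6]=2,scc[7]=3,scc[8]=?)
step 8: low=(low[0]=0,low[1]=3,low[2]=6,low[3]=4,low[4]=0,low[5]=0,low[6]=7,low[7]=5,low[8]=?); scc=(scc[0]=0,scc[1]=5,scc[2]=1,scc[3]=4,scc[4]=0,scc[5]=0,scc[6]=2,scc[7]=3,scc[8]=?)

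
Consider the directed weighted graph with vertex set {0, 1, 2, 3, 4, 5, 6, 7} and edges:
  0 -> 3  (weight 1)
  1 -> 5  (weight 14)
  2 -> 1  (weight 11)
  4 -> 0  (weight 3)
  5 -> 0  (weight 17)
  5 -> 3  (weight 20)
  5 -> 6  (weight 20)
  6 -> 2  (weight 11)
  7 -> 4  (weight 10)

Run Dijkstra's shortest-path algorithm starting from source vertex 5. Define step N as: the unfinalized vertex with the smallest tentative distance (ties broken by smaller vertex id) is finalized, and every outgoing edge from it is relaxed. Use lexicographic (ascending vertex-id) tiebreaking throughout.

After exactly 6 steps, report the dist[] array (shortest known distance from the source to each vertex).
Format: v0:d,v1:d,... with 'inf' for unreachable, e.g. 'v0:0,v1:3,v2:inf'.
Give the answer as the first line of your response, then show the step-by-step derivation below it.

v0:17,v1:42,v2:31,v3:18,v4:inf,v5:0,v6:20,v7:inf

step 1: dist = v0:17,v1:inf,v2:inf,v3:20,v4:inf,v5:0,v6:20,v7:inf
step 2: dist = v0:17,v1:inf,v2:inf,v3:18,v4:inf,v5:0,v6:20,v7:inf
step 3: dist = v0:17,v1:inf,v2:inf,v3:18,v4:inf,v5:0,v6:20,v7:inf
step 4: dist = v0:17,v1:inf,v2:31,v3:18,v4:inf,v5:0,v6:20,v7:inf
step 5: dist = v0:17,v1:42,v2:31,v3:18,v4:inf,v5:0,v6:20,v7:inf
step 6: dist = v0:17,v1:42,v2:31,v3:18,v4:inf,v5:0,v6:20,v7:inf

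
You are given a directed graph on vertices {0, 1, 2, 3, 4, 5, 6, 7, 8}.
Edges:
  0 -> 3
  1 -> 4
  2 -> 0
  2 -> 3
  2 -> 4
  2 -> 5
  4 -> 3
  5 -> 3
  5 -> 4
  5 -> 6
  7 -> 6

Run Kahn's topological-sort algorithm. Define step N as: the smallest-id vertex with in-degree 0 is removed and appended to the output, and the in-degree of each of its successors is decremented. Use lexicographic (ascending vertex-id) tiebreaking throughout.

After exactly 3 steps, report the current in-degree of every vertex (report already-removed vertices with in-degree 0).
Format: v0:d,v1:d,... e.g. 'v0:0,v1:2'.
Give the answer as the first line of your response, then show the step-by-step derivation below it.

v0:0,v1:0,v2:0,v3:2,v4:1,v5:0,v6:2,v7:0,v8:0

step 1: output 1; order=[1]; indeg=(1,0,0,4,2,1,2,0,0)
step 2: output 2; order=[1,2]; indeg=(0,0,0,3,1,0,2,0,0)
step 3: output 0; order=[1,2,0]; indeg=(0,0,0,2,1,0,2,0,0)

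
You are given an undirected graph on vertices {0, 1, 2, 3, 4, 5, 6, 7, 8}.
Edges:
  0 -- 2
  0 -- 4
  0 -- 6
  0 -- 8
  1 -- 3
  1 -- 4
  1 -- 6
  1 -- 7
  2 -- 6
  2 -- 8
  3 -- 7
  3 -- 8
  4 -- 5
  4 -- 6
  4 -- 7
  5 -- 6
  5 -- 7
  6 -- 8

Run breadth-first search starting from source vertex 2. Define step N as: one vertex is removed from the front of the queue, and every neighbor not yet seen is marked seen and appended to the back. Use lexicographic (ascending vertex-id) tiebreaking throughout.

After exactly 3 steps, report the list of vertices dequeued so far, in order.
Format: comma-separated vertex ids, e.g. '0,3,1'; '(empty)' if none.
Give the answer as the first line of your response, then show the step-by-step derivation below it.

2,0,6

step 1: dequeue 2; queue=[0,6,8]; order=2
step 2: dequeue 0; queue=[6,8,4]; order=2,0
step 3: dequeue 6; queue=[8,4,1,5]; order=2,0,6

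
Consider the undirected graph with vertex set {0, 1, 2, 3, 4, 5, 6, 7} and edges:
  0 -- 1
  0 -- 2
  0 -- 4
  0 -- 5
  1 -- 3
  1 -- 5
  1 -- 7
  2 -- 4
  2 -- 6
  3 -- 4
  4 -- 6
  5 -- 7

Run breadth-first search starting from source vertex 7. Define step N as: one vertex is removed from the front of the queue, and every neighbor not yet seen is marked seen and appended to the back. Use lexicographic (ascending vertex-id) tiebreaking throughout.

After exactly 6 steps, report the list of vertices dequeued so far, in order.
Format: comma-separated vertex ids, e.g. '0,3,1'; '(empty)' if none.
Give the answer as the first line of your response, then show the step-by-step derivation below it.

7,1,5,0,3,2

step 1: dequeue 7; queue=[1,5]; order=7
step 2: dequeue 1; queue=[5,0,3]; order=7,1
step 3: dequeue 5; queue=[0,3]; order=7,1,5
step 4: dequeue 0; queue=[3,2,4]; order=7,1,5,0
step 5: dequeue 3; queue=[2,4]; order=7,1,5,0,3
step 6: dequeue 2; queue=[4,6]; order=7,1,5,0,3,2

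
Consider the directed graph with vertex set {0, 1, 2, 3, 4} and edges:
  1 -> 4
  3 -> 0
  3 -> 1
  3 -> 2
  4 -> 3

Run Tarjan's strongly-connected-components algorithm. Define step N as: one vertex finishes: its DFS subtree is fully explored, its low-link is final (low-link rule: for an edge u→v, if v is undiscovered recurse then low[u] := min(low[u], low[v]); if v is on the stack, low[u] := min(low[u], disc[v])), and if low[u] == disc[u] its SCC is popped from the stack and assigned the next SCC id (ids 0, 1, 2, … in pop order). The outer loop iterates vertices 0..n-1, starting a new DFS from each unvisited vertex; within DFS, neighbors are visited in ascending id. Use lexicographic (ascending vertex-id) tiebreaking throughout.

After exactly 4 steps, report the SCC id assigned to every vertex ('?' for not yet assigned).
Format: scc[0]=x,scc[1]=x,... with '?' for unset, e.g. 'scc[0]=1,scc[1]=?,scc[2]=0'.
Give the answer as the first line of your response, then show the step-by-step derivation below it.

scc[0]=0,scc[1]=?,scc[2]=1,scc[3]=?,scc[4]=?

step 1: low=(low[0]=0,low[1]=?,low[2]=?,low[3]=?,low[4]=?); scc=(scc[0]=0,scc[1]=?,scc[2]=?,scc[3]=?,scc[4]=?)
step 2: low=(low[0]=0,low[1]=1,low[2]=4,low[3]=1,low[4]=2); scc=(scc[0]=0,scc[1]=?,scc[2]=1,scc[3]=?,scc[4]=?)
step 3: low=(low[0]=0,low[1]=1,low[2]=4,low[3]=1,low[4]=2); scc=(scc[0]=0,scc[1]=?,scc[2]=1,scc[3]=?,scc[4]=?)
step 4: low=(low[0]=0,low[1]=1,low[2]=4,low[3]=1,low[4]=1); scc=(scc[0]=0,scc[1]=?,scc[2]=1,scc[3]=?,scc[4]=?)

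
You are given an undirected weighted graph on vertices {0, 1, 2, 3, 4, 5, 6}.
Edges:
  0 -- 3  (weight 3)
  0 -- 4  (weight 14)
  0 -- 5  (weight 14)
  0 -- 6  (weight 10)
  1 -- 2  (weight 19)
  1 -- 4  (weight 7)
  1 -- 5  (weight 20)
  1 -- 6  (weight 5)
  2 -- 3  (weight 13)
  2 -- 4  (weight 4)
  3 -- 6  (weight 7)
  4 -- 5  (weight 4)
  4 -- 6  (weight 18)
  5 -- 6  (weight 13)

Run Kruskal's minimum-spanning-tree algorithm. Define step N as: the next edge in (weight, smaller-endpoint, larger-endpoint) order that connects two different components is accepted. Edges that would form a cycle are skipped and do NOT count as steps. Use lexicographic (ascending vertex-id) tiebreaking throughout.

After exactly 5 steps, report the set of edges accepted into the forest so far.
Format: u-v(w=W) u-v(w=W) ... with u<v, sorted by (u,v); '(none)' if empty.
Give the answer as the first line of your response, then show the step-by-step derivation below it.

0-3(w=3) 1-4(w=7) 1-6(w=5) 2-4(w=4) 4-5(w=4)

step 1: add edge 0-3 (w=3); MST = {0-3(w=3)}
step 2: add edge 2-4 (w=4); MST = {0-3(w=3) 2-4(w=4)}
step 3: add edge 4-5 (w=4); MST = {0-3(w=3) 2-4(w=4) 4-5(w=4)}
step 4: add edge 1-6 (w=5); MST = {0-3(w=3) 1-6(w=5) 2-4(w=4) 4-5(w=4)}
step 5: add edge 1-4 (w=7); MST = {0-3(w=3) 1-4(w=7) 1-6(w=5) 2-4(w=4) 4-5(w=4)}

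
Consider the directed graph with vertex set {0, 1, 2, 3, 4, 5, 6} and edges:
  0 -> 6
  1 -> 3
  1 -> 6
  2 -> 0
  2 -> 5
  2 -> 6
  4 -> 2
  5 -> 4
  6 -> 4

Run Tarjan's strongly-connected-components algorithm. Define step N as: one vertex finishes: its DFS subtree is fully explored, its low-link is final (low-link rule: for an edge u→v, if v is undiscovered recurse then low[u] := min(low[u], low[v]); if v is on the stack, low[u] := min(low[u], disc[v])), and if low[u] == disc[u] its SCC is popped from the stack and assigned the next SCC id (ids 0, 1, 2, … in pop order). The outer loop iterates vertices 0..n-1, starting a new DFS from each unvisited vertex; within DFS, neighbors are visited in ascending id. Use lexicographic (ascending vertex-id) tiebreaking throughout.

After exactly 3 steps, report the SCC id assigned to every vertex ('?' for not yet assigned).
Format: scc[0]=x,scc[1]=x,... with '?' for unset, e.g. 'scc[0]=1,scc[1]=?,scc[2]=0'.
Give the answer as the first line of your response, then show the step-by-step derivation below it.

scc[0]=?,scc[1]=?,scc[2]=?,scc[3]=?,scc[4]=?,scc[5]=?,scc[6]=?

step 1: low=(low[0]=0,low[1]=?,low[2]=0,low[3]=?,low[4]=2,low[5]=2,low[6]=1); scc=(scc[0]=?,scc[1]=?,scc[2]=?,scc[3]=?,scc[4]=?,scc[5]=?,scc[6]=?)
step 2: low=(low[0]=0,low[1]=?,low[2]=0,low[3]=?,low[4]=2,low[5]=2,low[6]=1); scc=(scc[0]=?,scc[1]=?,scc[2]=?,scc[3]=?,scc[4]=?,scc[5]=?,scc[6]=?)
step 3: low=(low[0]=0,low[1]=?,low[2]=0,low[3]=?,low[4]=0,low[5]=2,low[6]=1); scc=(scc[0]=?,scc[1]=?,scc[2]=?,scc[3]=?,scc[4]=?,scc[5]=?,scc[6]=?)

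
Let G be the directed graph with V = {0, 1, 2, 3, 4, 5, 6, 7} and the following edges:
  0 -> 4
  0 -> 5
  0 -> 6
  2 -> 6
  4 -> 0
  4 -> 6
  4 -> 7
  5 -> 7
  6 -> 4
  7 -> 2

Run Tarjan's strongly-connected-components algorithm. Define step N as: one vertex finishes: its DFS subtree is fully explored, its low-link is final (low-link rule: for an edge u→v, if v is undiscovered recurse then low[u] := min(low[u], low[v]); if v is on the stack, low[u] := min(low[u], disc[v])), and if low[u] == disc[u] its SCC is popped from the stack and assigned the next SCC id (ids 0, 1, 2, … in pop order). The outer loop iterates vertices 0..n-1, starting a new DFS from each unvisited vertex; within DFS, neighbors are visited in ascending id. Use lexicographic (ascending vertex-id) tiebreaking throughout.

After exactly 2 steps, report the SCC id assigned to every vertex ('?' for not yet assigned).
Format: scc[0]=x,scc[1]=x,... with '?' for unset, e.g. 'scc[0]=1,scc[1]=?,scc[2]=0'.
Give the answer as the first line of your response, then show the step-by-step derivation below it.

scc[0]=?,scc[1]=?,scc[2]=?,scc[3]=?,scc[4]=?,scc[5]=?,scc[6]=?,scc[7]=?

step 1: low=(low[0]=0,low[1]=?,low[2]=?,low[3]=?,low[4]=0,low[5]=?,low[6]=1,low[7]=?); scc=(scc[0]=?,scc[1]=?,scc[2]=?,scc[3]=?,scc[4]=?,scc[5]=?,scc[6]=?,scc[7]=?)
step 2: low=(low[0]=0,low[1]=?,low[2]=2,low[3]=?,low[4]=0,low[5]=?,low[6]=1,low[7]=3); scc=(scc[0]=?,scc[1]=?,scc[2]=?,scc[3]=?,scc[4]=?,scc[5]=?,scc[6]=?,scc[7]=?)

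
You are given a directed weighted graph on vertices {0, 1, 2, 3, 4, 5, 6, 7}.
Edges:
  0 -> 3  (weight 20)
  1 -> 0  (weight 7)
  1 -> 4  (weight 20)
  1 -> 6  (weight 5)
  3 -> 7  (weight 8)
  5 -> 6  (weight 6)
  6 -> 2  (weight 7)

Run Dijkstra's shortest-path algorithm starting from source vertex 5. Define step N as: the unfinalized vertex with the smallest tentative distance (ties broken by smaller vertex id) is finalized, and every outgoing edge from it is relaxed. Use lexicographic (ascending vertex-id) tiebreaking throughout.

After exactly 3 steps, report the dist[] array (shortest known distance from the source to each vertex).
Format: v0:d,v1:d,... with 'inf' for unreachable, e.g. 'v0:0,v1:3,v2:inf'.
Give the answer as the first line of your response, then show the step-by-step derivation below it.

v0:inf,v1:inf,v2:13,v3:inf,v4:inf,v5:0,v6:6,v7:inf

step 1: dist = v0:inf,v1:inf,v2:inf,v3:inf,v4:inf,v5:0,v6:6,v7:inf
step 2: dist = v0:inf,v1:inf,v2:13,v3:inf,v4:inf,v5:0,v6:6,v7:inf
step 3: dist = v0:inf,v1:inf,v2:13,v3:inf,v4:inf,v5:0,v6:6,v7:inf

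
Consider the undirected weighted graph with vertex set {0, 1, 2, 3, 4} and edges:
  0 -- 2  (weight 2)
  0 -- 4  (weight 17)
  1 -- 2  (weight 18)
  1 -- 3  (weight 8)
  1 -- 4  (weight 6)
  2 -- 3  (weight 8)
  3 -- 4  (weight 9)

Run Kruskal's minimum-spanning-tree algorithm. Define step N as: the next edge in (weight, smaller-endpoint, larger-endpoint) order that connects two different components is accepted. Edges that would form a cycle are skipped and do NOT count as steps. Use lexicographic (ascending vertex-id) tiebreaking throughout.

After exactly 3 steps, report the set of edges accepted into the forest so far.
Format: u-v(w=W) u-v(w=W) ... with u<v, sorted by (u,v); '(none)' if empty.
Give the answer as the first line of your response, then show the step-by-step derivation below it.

0-2(w=2) 1-3(w=8) 1-4(w=6)

step 1: add edge 0-2 (w=2); MST = {0-2(w=2)}
step 2: add edge 1-4 (w=6); MST = {0-2(w=2) 1-4(w=6)}
step 3: add edge 1-3 (w=8); MST = {0-2(w=2) 1-3(w=8) 1-4(w=6)}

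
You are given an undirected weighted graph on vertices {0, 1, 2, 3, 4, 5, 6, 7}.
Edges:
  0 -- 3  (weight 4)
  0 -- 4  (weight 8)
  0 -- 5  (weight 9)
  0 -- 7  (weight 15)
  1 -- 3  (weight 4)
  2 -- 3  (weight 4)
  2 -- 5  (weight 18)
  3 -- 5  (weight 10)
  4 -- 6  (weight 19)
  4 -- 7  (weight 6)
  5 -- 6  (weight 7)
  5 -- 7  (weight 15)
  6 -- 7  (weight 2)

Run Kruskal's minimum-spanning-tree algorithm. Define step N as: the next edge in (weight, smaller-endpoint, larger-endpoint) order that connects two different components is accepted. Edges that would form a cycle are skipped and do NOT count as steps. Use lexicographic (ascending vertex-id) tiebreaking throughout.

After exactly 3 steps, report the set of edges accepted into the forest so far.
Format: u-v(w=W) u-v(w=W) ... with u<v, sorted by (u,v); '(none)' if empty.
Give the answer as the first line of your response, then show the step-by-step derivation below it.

0-3(w=4) 1-3(w=4) 6-7(w=2)

step 1: add edge 6-7 (w=2); MST = {6-7(w=2)}
step 2: add edge 0-3 (w=4); MST = {0-3(w=4) 6-7(w=2)}
step 3: add edge 1-3 (w=4); MST = {0-3(w=4) 1-3(w=4) 6-7(w=2)}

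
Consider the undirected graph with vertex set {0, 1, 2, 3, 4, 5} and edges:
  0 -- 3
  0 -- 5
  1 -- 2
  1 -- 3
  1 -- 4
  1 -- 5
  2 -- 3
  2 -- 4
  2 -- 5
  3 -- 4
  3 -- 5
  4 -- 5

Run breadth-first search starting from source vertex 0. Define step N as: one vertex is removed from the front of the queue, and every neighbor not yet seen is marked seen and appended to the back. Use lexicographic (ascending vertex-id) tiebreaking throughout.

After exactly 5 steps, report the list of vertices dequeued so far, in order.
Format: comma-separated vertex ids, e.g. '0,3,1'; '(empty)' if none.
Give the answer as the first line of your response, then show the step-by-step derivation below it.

0,3,5,1,2

step 1: dequeue 0; queue=[3,5]; order=0
step 2: dequeue 3; queue=[5,1,2,4]; order=0,3
step 3: dequeue 5; queue=[1,2,4]; order=0,3,5
step 4: dequeue 1; queue=[2,4]; order=0,3,5,1
step 5: dequeue 2; queue=[4]; order=0,3,5,1,2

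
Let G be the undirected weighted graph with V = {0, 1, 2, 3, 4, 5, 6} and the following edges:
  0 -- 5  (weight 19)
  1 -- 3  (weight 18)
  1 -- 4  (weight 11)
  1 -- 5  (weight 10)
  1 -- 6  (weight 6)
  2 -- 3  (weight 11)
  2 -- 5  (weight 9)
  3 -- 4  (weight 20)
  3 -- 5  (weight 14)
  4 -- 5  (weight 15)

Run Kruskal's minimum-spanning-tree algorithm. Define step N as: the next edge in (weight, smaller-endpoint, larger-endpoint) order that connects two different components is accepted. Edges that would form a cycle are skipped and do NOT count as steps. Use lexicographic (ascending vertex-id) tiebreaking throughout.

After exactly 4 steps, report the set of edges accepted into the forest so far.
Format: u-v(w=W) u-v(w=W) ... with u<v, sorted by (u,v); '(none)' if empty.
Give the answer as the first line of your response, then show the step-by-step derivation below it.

1-4(w=11) 1-5(w=10) 1-6(w=6) 2-5(w=9)

step 1: add edge 1-6 (w=6); MST = {1-6(w=6)}
step 2: add edge 2-5 (w=9); MST = {1-6(w=6) 2-5(w=9)}
step 3: add edge 1-5 (w=10); MST = {1-5(w=10) 1-6(w=6) 2-5(w=9)}
step 4: add edge 1-4 (w=11); MST = {1-4(w=11) 1-5(w=10) 1-6(w=6) 2-5(w=9)}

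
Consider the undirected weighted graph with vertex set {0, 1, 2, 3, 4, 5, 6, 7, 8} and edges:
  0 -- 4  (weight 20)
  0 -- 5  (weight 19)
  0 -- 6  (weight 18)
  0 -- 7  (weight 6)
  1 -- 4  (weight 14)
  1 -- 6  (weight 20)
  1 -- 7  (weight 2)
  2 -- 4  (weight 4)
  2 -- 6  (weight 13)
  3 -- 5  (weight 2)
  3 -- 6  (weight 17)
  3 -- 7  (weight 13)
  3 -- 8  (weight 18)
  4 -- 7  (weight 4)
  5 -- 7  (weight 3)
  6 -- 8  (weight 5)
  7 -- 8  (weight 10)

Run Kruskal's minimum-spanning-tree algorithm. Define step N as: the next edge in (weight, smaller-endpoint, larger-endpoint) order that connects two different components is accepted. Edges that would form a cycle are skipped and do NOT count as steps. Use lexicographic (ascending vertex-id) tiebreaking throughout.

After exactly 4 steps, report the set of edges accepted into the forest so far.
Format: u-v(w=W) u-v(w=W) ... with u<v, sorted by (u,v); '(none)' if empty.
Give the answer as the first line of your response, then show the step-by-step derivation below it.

1-7(w=2) 2-4(w=4) 3-5(w=2) 5-7(w=3)

step 1: add edge 1-7 (w=2); MST = {1-7(w=2)}
step 2: add edge 3-5 (w=2); MST = {1-7(w=2) 3-5(w=2)}
step 3: add edge 5-7 (w=3); MST = {1-7(w=2) 3-5(w=2) 5-7(w=3)}
step 4: add edge 2-4 (w=4); MST = {1-7(w=2) 2-4(w=4) 3-5(w=2) 5-7(w=3)}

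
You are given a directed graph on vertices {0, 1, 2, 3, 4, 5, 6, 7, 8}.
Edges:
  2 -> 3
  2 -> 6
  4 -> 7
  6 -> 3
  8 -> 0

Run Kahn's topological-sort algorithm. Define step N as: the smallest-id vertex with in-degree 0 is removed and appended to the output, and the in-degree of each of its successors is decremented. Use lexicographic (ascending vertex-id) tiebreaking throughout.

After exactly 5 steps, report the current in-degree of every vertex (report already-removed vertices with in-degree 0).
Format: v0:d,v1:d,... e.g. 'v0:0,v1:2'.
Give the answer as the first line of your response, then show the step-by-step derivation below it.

v0:1,v1:0,v2:0,v3:0,v4:0,v5:0,v6:0,v7:0,v8:0

step 1: output 1; order=[1]; indeg=(1,0,0,2,0,0,1,1,0)
step 2: output 2; order=[1,2]; indeg=(1,0,0,1,0,0,0,1,0)
step 3: output 4; order=[1,2,4]; indeg=(1,0,0,1,0,0,0,0,0)
step 4: output 5; order=[1,2,4,5]; indeg=(1,0,0,1,0,0,0,0,0)
step 5: output 6; order=[1,2,4,5,6]; indeg=(1,0,0,0,0,0,0,0,0)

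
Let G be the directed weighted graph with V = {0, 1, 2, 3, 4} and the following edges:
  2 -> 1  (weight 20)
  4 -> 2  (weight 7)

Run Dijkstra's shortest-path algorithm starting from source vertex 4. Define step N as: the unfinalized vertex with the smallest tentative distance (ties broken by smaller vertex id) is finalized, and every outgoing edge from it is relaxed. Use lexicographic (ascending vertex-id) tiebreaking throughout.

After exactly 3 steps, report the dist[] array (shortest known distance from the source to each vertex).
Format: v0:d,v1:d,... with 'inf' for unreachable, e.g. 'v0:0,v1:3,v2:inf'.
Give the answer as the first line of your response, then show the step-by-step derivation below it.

v0:inf,v1:27,v2:7,v3:inf,v4:0

step 1: dist = v0:inf,v1:inf,v2:7,v3:inf,v4:0
step 2: dist = v0:inf,v1:27,v2:7,v3:inf,v4:0
step 3: dist = v0:inf,v1:27,v2:7,v3:inf,v4:0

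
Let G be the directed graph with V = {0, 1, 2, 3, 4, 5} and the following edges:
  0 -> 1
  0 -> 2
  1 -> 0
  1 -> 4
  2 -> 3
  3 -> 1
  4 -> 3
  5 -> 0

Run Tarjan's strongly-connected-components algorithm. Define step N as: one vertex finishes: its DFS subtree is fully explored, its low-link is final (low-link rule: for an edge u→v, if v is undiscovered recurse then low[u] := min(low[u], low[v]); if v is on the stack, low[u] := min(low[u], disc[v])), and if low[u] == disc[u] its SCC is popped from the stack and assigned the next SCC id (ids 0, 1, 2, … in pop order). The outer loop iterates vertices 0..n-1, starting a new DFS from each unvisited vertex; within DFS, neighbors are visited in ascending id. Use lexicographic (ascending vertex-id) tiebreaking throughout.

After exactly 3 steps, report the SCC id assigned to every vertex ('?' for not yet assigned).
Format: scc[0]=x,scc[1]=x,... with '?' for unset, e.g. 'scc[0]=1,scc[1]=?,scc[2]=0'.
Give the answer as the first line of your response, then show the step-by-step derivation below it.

scc[0]=?,scc[1]=?,scc[2]=?,scc[3]=?,scc[4]=?,scc[5]=?

step 1: low=(low[0]=0,low[1]=0,low[2]=?,low[3]=1,low[4]=2,low[5]=?); scc=(scc[0]=?,scc[1]=?,scc[2]=?,scc[3]=?,scc[4]=?,scc[5]=?)
step 2: low=(low[0]=0,low[1]=0,low[2]=?,low[3]=1,low[4]=1,low[5]=?); scc=(scc[0]=?,scc[1]=?,scc[2]=?,scc[3]=?,scc[4]=?,scc[5]=?)
step 3: low=(low[0]=0,low[1]=0,low[2]=?,low[3]=1,low[4]=1,low[5]=?); scc=(scc[0]=?,scc[1]=?,scc[2]=?,scc[3]=?,scc[4]=?,scc[5]=?)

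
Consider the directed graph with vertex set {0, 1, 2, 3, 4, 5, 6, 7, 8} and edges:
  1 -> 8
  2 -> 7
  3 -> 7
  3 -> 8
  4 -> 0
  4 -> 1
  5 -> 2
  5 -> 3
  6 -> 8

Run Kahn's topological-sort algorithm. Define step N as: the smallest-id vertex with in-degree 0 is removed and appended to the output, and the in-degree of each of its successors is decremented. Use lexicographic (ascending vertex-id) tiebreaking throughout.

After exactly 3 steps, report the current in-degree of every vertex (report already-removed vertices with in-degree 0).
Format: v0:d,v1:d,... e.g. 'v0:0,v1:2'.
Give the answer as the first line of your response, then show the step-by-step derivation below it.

v0:0,v1:0,v2:1,v3:1,v4:0,v5:0,v6:0,v7:2,v8:2

step 1: output 4; order=[4]; indeg=(0,0,1,1,0,0,0,2,3)
step 2: output 0; order=[4,0]; indeg=(0,0,1,1,0,0,0,2,3)
step 3: output 1; order=[4,0,1]; indeg=(0,0,1,1,0,0,0,2,2)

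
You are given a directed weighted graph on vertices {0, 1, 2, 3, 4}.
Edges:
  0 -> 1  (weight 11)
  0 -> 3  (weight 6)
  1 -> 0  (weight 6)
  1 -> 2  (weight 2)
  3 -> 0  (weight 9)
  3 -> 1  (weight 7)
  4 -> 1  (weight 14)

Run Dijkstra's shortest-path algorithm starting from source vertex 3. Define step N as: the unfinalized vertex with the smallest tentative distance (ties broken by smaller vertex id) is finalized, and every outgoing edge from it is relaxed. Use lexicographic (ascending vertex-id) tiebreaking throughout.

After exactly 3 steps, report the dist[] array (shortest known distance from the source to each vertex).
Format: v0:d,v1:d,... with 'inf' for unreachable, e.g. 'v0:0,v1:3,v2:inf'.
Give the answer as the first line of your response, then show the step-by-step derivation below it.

v0:9,v1:7,v2:9,v3:0,v4:inf

step 1: dist = v0:9,v1:7,v2:inf,v3:0,v4:inf
step 2: dist = v0:9,v1:7,v2:9,v3:0,v4:inf
step 3: dist = v0:9,v1:7,v2:9,v3:0,v4:inf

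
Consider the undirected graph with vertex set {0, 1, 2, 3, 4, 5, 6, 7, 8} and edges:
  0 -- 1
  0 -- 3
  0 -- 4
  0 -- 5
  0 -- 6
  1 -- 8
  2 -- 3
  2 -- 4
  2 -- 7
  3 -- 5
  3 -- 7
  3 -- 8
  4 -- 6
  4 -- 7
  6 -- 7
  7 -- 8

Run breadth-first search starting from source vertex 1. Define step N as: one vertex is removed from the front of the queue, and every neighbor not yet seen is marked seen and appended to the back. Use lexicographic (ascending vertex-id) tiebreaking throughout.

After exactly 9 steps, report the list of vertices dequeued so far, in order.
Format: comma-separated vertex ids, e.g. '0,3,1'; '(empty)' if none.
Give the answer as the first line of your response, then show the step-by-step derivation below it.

1,0,8,3,4,5,6,7,2

step 1: dequeue 1; queue=[0,8]; order=1
step 2: dequeue 0; queue=[8,3,4,5,6]; order=1,0
step 3: dequeue 8; queue=[3,4,5,6,7]; order=1,0,8
step 4: dequeue 3; queue=[4,5,6,7,2]; order=1,0,8,3
step 5: dequeue 4; queue=[5,6,7,2]; order=1,0,8,3,4
step 6: dequeue 5; queue=[6,7,2]; order=1,0,8,3,4,5
step 7: dequeue 6; queue=[7,2]; order=1,0,8,3,4,5,6
step 8: dequeue 7; queue=[2]; order=1,0,8,3,4,5,6,7
step 9: dequeue 2; queue=[(empty)]; order=1,0,8,3,4,5,6,7,2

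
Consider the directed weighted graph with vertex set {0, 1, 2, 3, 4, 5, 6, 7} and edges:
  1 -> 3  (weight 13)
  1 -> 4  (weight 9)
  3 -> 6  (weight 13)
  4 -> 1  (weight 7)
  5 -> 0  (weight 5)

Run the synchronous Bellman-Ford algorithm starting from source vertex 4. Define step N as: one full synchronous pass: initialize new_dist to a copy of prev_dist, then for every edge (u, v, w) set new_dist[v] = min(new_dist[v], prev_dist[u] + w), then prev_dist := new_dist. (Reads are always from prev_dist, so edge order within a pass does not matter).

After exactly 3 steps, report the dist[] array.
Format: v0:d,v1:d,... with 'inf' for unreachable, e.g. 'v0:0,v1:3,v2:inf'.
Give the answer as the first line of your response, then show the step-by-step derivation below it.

v0:inf,v1:7,v2:inf,v3:20,v4:0,v5:inf,v6:33,v7:inf

step 1: dist = v0:inf,v1:7,v2:inf,v3:inf,v4:0,v5:inf,v6:inf,v7:inf
step 2: dist = v0:inf,v1:7,v2:inf,v3:20,v4:0,v5:inf,v6:inf,v7:inf
step 3: dist = v0:inf,v1:7,v2:inf,v3:20,v4:0,v5:inf,v6:33,v7:inf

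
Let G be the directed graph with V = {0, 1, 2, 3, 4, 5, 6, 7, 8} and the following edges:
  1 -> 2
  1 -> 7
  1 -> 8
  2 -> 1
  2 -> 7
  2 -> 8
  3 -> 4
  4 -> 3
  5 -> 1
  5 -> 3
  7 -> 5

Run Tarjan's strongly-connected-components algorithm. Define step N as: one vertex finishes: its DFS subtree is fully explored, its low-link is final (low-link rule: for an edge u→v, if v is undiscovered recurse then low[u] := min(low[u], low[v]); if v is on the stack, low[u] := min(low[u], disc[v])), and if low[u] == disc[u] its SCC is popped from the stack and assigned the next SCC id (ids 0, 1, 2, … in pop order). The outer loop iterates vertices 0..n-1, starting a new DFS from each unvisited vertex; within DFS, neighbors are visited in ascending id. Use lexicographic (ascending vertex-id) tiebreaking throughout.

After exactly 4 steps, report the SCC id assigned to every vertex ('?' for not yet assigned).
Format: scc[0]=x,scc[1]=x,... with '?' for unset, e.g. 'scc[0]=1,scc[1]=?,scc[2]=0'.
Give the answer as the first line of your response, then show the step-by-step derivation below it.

scc[0]=0,scc[1]=?,scc[2]=?,scc[3]=1,scc[4]=1,scc[5]=?,scc[6]=?,scc[7]=?,scc[8]=?

step 1: low=(low[0]=0,low[1]=?,low[2]=?,low[3]=?,low[4]=?,low[5]=?,low[6]=?,low[7]=?,low[8]=?); scc=(scc[0]=0,scc[1]=?,scc[2]=?,scc[3]=?,scc[4]=?,scc[5]=?,scc[6]=?,scc[7]=?,scc[8]=?)
step 2: low=(low[0]=0,low[1]=1,low[2]=1,low[3]=5,low[4]=5,low[5]=1,low[6]=?,low[7]=3,low[8]=?); scc=(scc[0]=0,scc[1]=?,scc[2]=?,scc[3]=?,scc[4]=?,scc[5]=?,scc[6]=?,scc[7]=?,scc[8]=?)
step 3: low=(low[0]=0,low[1]=1,low[2]=1,low[3]=5,low[4]=5,low[5]=1,low[6]=?,low[7]=3,low[8]=?); scc=(scc[0]=0,scc[1]=?,scc[2]=?,scc[3]=1,scc[4]=1,scc[5]=?,scc[6]=?,scc[7]=?,scc[8]=?)
step 4: low=(low[0]=0,low[1]=1,low[2]=1,low[3]=5,low[4]=5,low[5]=1,low[6]=?,low[7]=3,low[8]=?); scc=(scc[0]=0,scc[1]=?,scc[2]=?,scc[3]=1,scc[4]=1,scc[5]=?,scc[6]=?,scc[7]=?,scc[8]=?)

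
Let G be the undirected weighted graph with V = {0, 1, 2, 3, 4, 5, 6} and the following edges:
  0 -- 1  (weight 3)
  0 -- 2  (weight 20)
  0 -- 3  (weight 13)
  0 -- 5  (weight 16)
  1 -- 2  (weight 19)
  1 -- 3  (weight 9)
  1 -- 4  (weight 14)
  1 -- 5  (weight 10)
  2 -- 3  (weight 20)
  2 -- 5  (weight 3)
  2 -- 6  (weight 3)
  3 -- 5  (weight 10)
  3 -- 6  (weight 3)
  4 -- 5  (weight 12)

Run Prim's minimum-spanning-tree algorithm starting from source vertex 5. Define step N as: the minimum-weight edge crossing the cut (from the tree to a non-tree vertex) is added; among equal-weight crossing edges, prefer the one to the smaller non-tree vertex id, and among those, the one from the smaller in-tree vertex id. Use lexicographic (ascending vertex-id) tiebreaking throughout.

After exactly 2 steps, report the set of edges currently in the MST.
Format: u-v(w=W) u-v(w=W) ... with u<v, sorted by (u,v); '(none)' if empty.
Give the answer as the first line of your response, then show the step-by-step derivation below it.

2-5(w=3) 2-6(w=3)

step 1: add edge 2-5 (w=3); MST = {2-5(w=3)}
step 2: add edge 2-6 (w=3); MST = {2-5(w=3) 2-6(w=3)}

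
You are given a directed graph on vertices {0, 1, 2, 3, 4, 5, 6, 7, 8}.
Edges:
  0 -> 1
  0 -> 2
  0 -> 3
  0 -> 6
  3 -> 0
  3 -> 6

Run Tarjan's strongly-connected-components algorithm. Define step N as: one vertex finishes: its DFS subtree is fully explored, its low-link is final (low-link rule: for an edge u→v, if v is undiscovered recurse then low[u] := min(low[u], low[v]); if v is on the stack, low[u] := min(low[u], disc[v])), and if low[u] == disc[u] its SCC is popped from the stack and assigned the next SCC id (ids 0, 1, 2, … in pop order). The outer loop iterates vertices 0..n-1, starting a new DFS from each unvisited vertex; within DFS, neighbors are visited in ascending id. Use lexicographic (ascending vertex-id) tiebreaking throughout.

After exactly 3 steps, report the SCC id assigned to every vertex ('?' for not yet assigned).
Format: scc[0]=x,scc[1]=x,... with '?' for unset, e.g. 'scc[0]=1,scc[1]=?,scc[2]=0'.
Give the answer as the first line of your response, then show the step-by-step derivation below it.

scc[0]=?,scc[1]=0,scc[2]=1,scc[3]=?,scc[4]=?,scc[5]=?,scc[6]=2,scc[7]=?,scc[8]=?

step 1: low=(low[0]=0,low[1]=1,low[2]=?,low[3]=?,low[4]=?,low[5]=?,low[6]=?,low[7]=?,low[8]=?); scc=(scc[0]=?,scc[1]=0,scc[2]=?,scc[3]=?,scc[4]=?,scc[5]=?,scc[6]=?,scc[7]=?,scc[8]=?)
step 2: low=(low[0]=0,low[1]=1,low[2]=2,low[3]=?,low[4]=?,low[5]=?,low[6]=?,low[7]=?,low[8]=?); scc=(scc[0]=?,scc[1]=0,scc[2]=1,scc[3]=?,scc[4]=?,scc[5]=?,scc[6]=?,scc[7]=?,scc[8]=?)
step 3: low=(low[0]=0,low[1]=1,low[2]=2,low[3]=0,low[4]=?,low[5]=?,low[6]=4,low[7]=?,low[8]=?); scc=(scc[0]=?,scc[1]=0,scc[2]=1,scc[3]=?,scc[4]=?,scc[5]=?,scc[6]=2,scc[7]=?,scc[8]=?)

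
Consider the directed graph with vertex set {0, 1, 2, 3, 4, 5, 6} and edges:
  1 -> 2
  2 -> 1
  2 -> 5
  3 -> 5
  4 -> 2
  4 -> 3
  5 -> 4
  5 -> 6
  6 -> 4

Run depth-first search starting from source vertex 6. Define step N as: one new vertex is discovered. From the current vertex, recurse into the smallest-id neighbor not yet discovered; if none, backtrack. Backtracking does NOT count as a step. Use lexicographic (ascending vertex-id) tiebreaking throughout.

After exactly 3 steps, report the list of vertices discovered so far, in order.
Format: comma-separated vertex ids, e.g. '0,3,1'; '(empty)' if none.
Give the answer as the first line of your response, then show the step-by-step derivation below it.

6,4,2

step 1: discover 6; path=6; order=6
step 2: discover 4; path=6>4; order=6,4
step 3: discover 2; path=6>4>2; order=6,4,2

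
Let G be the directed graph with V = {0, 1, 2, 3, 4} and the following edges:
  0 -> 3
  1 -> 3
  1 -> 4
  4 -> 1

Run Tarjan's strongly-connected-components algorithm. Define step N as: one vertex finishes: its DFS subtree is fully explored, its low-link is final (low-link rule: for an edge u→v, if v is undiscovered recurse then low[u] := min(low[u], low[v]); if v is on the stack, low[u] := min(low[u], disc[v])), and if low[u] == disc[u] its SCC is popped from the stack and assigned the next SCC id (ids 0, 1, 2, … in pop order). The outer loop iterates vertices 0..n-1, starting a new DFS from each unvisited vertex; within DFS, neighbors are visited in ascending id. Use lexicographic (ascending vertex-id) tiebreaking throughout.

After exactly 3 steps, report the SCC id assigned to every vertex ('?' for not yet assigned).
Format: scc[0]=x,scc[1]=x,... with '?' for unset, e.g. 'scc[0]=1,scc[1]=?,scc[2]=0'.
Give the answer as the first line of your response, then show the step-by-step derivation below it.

scc[0]=1,scc[1]=?,scc[2]=?,scc[3]=0,scc[4]=?

step 1: low=(low[0]=0,low[1]=?,low[2]=?,low[3]=1,low[4]=?); scc=(scc[0]=?,scc[1]=?,scc[2]=?,scc[3]=0,scc[4]=?)
step 2: low=(low[0]=0,low[1]=?,low[2]=?,low[3]=1,low[4]=?); scc=(scc[0]=1,scc[1]=?,scc[2]=?,scc[3]=0,scc[4]=?)
step 3: low=(low[0]=0,low[1]=2,low[2]=?,low[3]=1,low[4]=2); scc=(scc[0]=1,scc[1]=?,scc[2]=?,scc[3]=0,scc[4]=?)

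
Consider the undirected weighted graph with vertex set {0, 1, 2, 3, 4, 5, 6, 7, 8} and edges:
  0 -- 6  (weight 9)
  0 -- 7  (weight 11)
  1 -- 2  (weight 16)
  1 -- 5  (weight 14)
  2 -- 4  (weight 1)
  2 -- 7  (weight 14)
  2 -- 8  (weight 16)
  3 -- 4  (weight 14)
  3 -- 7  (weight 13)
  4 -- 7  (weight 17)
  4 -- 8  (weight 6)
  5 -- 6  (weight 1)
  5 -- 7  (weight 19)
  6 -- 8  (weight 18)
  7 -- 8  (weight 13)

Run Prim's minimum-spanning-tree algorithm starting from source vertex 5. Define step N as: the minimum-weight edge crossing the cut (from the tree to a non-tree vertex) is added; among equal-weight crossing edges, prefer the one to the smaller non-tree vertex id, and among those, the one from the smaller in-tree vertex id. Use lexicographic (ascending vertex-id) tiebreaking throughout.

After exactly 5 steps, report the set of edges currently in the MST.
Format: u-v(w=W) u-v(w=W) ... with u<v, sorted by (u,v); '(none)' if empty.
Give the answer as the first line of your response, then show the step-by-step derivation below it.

0-6(w=9) 0-7(w=11) 3-7(w=13) 5-6(w=1) 7-8(w=13)

step 1: add edge 5-6 (w=1); MST = {5-6(w=1)}
step 2: add edge 0-6 (w=9); MST = {0-6(w=9) 5-6(w=1)}
step 3: add edge 0-7 (w=11); MST = {0-6(w=9) 0-7(w=11) 5-6(w=1)}
step 4: add edge 3-7 (w=13); MST = {0-6(w=9) 0-7(w=11) 3-7(w=13) 5-6(w=1)}
step 5: add edge 7-8 (w=13); MST = {0-6(w=9) 0-7(w=11) 3-7(w=13) 5-6(w=1) 7-8(w=13)}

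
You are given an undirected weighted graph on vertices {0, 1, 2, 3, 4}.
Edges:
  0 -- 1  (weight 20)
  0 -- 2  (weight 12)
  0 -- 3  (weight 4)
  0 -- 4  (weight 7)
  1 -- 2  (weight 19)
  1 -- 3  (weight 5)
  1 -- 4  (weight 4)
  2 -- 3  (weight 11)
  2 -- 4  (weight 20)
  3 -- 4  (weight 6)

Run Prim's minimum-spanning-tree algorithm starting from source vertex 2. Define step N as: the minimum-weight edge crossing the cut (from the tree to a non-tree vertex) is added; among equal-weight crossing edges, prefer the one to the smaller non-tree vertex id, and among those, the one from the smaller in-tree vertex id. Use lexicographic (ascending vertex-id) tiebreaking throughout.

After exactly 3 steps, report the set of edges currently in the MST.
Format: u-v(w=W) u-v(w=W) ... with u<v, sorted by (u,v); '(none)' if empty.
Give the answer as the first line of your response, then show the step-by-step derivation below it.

0-3(w=4) 1-3(w=5) 2-3(w=11)

step 1: add edge 2-3 (w=11); MST = {2-3(w=11)}
step 2: add edge 0-3 (w=4); MST = {0-3(w=4) 2-3(w=11)}
step 3: add edge 1-3 (w=5); MST = {0-3(w=4) 1-3(w=5) 2-3(w=11)}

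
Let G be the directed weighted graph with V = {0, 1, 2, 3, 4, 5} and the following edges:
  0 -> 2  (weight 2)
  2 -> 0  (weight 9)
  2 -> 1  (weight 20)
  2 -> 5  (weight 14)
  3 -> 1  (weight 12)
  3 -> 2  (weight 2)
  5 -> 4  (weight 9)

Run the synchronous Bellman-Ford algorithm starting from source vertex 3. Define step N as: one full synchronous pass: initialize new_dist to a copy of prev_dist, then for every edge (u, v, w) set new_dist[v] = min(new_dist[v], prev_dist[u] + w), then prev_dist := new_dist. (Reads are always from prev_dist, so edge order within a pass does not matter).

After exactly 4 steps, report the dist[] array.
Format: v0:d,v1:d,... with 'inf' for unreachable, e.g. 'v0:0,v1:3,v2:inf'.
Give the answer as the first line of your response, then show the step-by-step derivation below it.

v0:11,v1:12,v2:2,v3:0,v4:25,v5:16

step 1: dist = v0:inf,v1:12,v2:2,v3:0,v4:inf,v5:inf
step 2: dist = v0:11,v1:12,v2:2,v3:0,v4:inf,v5:16
step 3: dist = v0:11,v1:12,v2:2,v3:0,v4:25,v5:16
step 4: dist = v0:11,v1:12,v2:2,v3:0,v4:25,v5:16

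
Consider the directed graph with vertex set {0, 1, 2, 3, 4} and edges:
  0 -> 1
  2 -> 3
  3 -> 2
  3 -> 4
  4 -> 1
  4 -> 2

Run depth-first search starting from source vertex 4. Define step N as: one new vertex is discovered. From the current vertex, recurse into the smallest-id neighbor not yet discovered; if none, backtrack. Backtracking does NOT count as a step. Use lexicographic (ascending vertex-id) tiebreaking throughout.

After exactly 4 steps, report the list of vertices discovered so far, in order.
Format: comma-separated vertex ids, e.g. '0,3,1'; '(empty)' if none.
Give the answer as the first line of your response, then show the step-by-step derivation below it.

4,1,2,3

step 1: discover 4; path=4; order=4
step 2: discover 1; path=4>1; order=4,1
step 3: discover 2; path=4>2; order=4,1,2
step 4: discover 3; path=4>2>3; order=4,1,2,3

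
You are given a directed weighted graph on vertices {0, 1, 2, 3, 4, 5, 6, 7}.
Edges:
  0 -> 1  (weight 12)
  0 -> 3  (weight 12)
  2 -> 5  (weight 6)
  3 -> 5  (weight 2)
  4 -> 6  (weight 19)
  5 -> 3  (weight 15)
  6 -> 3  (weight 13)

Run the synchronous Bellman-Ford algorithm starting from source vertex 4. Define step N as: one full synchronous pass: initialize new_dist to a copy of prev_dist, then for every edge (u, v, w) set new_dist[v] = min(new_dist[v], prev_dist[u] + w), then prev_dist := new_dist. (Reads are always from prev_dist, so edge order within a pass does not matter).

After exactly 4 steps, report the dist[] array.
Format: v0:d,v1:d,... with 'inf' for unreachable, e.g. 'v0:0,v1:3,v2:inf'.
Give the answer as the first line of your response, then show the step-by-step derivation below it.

v0:inf,v1:inf,v2:inf,v3:32,v4:0,v5:34,v6:19,v7:inf

step 1: dist = v0:inf,v1:inf,v2:inf,v3:inf,v4:0,v5:inf,v6:19,v7:inf
step 2: dist = v0:inf,v1:inf,v2:inf,v3:32,v4:0,v5:inf,v6:19,v7:inf
step 3: dist = v0:inf,v1:inf,v2:inf,v3:32,v4:0,v5:34,v6:19,v7:inf
step 4: dist = v0:inf,v1:inf,v2:inf,v3:32,v4:0,v5:34,v6:19,v7:inf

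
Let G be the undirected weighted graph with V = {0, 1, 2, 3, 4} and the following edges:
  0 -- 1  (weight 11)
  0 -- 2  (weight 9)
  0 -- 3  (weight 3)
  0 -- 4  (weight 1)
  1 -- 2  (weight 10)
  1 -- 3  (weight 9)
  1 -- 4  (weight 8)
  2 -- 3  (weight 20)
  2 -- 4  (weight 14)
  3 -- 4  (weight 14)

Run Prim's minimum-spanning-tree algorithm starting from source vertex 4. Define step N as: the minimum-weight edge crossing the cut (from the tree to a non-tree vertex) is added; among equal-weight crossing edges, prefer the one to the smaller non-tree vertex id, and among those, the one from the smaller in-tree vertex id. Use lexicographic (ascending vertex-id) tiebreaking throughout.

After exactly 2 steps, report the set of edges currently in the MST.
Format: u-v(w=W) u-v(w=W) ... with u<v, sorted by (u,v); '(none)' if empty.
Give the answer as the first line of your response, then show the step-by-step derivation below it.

0-3(w=3) 0-4(w=1)

step 1: add edge 0-4 (w=1); MST = {0-4(w=1)}
step 2: add edge 0-3 (w=3); MST = {0-3(w=3) 0-4(w=1)}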